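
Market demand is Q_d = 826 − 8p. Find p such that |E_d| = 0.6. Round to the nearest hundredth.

38.72

Set −bp/(a − bp) = −0.6 ⇒ bp = 0.6(a − bp) ⇒ bp(1+0.6) = 0.6·a.
p = 0.6·826/(8·1.6) ≈ 38.72.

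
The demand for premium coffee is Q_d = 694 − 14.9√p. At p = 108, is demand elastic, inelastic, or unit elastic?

inelastic

At p = 108, Q_d = 539.1547.
dQ_d/dp = −14.9/(2√p) = −14.9/(2·10.3923).
Point elasticity E = (dQ_d/dp)·(p/Q_d) = -0.7169 × 108/539.1547 ≈ -0.144.
|E| ≈ 0.144 < 1, so demand is inelastic.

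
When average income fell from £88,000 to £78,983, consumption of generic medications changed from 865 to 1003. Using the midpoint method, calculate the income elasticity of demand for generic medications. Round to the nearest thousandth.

%ΔQ = (1003 − 865)/[(865+1003)/2] = 138/934 ≈ 0.1478.
%ΔY = (78,983 − 88,000)/[(88,000+78,983)/2] = -9017/83491.5 ≈ -0.1080.
E_I = %ΔQ/%ΔY ≈ -1.368.
E_I < 0: inferior good.

-1.368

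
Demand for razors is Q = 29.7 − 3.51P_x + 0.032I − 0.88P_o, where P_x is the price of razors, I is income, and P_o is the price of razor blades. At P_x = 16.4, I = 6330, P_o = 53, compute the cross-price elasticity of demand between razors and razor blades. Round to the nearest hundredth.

-0.36

At the given point, Q = 29.7 − 3.51(16.4) + 0.032(6330) − 0.88(53) = 29.7 − 57.564 + 202.56 − 46.64 = 128.056.
∂Q/∂P_o = −0.88, so E_xy = -0.88·(53/128.056) ≈ -0.36.
E_xy < 0: the goods are complements.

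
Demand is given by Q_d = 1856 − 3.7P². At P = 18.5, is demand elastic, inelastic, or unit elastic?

elastic

At P = 18.5, Q_d = 589.675.
dQ_d/dP = −2·3.7·P = −136.9.
Point elasticity E = (dQ_d/dP)·(P/Q_d) = -136.9 × 18.5/589.675 ≈ -4.295.
|E| ≈ 4.295 > 1, so demand is elastic.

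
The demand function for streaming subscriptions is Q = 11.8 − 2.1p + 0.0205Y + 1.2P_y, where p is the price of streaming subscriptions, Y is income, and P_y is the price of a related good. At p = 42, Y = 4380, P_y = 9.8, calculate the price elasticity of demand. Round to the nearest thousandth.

-3.507

Q = 11.8 − 2.1(42) + 0.0205(4380) + 1.2(9.8) = 11.8 − 88.2 + 89.79 + 11.76 = 25.15.
∂Q/∂p = −2.1, so E_p = (−2.1)·(42/25.15) ≈ -3.507.
|E_p| > 1: demand is elastic.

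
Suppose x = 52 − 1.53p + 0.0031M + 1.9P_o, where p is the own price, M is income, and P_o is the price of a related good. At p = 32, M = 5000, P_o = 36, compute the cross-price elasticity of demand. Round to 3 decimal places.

At the given point, x = 52 − 1.53(32) + 0.0031(5000) + 1.9(36) = 52 − 48.96 + 15.5 + 68.4 = 86.94.
∂x/∂P_o = +1.9, so E_xy = 1.9·(36/86.94) ≈ 0.787.
E_xy > 0: the goods are substitutes.

0.787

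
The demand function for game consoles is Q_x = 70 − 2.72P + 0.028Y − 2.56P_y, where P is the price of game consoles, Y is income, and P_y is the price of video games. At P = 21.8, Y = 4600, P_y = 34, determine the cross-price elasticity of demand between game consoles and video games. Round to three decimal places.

Q_x = 70 − 2.72(21.8) + 0.028(4600) − 2.56(34) = 70 − 59.296 + 128.8 − 87.04 = 52.464.
∂Q_x/∂P_y = −2.56, so E_xy = -2.56·(34/52.464) ≈ -1.659.
E_xy < 0: the goods are complements.

-1.659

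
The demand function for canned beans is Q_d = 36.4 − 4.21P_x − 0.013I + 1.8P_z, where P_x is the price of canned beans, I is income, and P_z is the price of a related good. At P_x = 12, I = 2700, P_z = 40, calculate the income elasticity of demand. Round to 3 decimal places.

First evaluate Q_d: 36.4 − 4.21(12) − 0.013(2700) + 1.8(40) = 36.4 − 50.52 − 35.1 + 72 = 22.78.
∂Q_d/∂I = −0.013, so E_I = -0.013·(2700/22.78) ≈ -1.541.
E_I < 0: inferior good.

-1.541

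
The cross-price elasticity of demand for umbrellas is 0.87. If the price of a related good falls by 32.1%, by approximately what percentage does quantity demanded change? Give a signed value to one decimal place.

%ΔQ ≈ E × %ΔP_y = (0.87) × (-32.1%) ≈ -27.9%.

-27.9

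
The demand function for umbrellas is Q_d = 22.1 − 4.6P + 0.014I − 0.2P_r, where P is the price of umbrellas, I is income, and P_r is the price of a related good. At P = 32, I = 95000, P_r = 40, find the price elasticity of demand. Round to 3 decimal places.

-0.123

First evaluate Q_d: 22.1 − 4.6(32) + 0.014(95000) − 0.2(40) = 22.1 − 147.2 + 1330 − 8 = 1196.9.
∂Q_d/∂P = −4.6, so E_p = (−4.6)·(32/1196.9) ≈ -0.123.
|E_p| < 1: demand is inelastic.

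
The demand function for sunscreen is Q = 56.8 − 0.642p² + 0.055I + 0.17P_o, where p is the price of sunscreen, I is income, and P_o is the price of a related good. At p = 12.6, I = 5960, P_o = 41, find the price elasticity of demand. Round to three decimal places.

-0.704

First evaluate Q: 56.8 − 0.642(12.6)² + 0.055(5960) + 0.17(41) = 56.8 − 101.9239 + 327.8 + 6.97 = 289.6461.
∂Q/∂p = −2·0.642·p = -16.1784, so E_p = -16.1784·(12.6/289.6461) ≈ -0.704.
|E_p| < 1: demand is inelastic.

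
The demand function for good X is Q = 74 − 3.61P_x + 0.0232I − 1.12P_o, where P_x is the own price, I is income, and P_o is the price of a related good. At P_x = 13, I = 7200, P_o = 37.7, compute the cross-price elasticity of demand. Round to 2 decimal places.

-0.28

Substituting, Q = 74 − 3.61(13) + 0.0232(7200) − 1.12(37.7) = 74 − 46.93 + 167.04 − 42.224 = 151.886.
∂Q/∂P_o = −1.12, so E_xy = -1.12·(37.7/151.886) ≈ -0.28.
E_xy < 0: the goods are complements.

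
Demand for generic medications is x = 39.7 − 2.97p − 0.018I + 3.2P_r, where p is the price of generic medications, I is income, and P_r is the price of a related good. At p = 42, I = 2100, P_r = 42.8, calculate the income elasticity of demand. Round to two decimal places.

-2.68

At the given point, x = 39.7 − 2.97(42) − 0.018(2100) + 3.2(42.8) = 39.7 − 124.74 − 37.8 + 136.96 = 14.12.
∂x/∂I = −0.018, so E_I = -0.018·(2100/14.12) ≈ -2.68.
E_I < 0: inferior good.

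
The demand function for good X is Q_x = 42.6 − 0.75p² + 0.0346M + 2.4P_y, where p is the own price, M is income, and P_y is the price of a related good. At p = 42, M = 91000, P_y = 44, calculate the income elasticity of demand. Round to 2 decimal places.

First evaluate Q_x: 42.6 − 0.75(42)² + 0.0346(91000) + 2.4(44) = 42.6 − 1323 + 3148.6 + 105.6 = 1973.8.
∂Q_x/∂M = +0.0346, so E_I = 0.0346·(91000/1973.8) ≈ 1.60.
E_I > 1: normal good (luxury).

1.60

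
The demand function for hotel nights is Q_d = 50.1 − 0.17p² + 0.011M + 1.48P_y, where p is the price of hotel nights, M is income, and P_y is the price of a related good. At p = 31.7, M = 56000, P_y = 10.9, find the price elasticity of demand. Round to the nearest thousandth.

Substituting, Q_d = 50.1 − 0.17(31.7)² + 0.011(56000) + 1.48(10.9) = 50.1 − 170.8313 + 616 + 16.132 = 511.4007.
∂Q_d/∂p = −2·0.17·p = -10.778, so E_p = -10.778·(31.7/511.4007) ≈ -0.668.
|E_p| < 1: demand is inelastic.

-0.668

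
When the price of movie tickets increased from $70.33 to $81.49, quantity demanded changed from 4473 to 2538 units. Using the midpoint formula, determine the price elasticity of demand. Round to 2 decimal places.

%ΔQ = (2538 − 4473)/[(4473 + 2538)/2] = -1935/3505.5 ≈ -0.5520.
%Δp = (81.49 − 70.33)/[(70.33 + 81.49)/2] = 11.16/75.91 ≈ 0.1470.
Arc elasticity E = %ΔQ/%Δp ≈ -0.5520/0.1470 ≈ -3.75.
|E| > 1: demand is elastic over this range.

-3.75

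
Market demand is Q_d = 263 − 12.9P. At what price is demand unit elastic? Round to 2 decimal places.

10.19

For linear demand Q_d = a − bP, E = −bP/(a − bP). |E| = 1 ⇒ bP = a − bP ⇒ P = a/(2b).
P = 263/(2·12.9) ≈ 10.19.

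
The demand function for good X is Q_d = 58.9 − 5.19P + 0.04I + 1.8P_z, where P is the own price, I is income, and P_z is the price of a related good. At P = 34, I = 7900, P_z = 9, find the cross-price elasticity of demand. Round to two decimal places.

0.08

Substituting, Q_d = 58.9 − 5.19(34) + 0.04(7900) + 1.8(9) = 58.9 − 176.46 + 316 + 16.2 = 214.64.
∂Q_d/∂P_z = +1.8, so E_xy = 1.8·(9/214.64) ≈ 0.08.
E_xy > 0: the goods are substitutes.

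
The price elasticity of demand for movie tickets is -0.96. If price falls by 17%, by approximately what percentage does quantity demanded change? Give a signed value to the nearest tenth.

16.3

%ΔQ ≈ E × %ΔP = (-0.96) × (-17%) ≈ 16.3%.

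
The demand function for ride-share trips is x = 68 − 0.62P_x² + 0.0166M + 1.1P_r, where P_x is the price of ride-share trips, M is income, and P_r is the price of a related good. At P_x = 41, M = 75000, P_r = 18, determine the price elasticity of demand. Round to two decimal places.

-7.17

First evaluate x: 68 − 0.62(41)² + 0.0166(75000) + 1.1(18) = 68 − 1042.22 + 1245 + 19.8 = 290.58.
∂x/∂P_x = −2·0.62·P_x = -50.84, so E_p = -50.84·(41/290.58) ≈ -7.17.
|E_p| > 1: demand is elastic.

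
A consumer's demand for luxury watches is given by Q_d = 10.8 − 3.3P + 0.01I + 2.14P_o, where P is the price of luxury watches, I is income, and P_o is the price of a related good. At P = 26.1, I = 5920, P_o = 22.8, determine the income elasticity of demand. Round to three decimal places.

Evaluating quantity at (P, I, P_o) gives Q_d = 10.8 − 3.3(26.1) + 0.01(5920) + 2.14(22.8) = 10.8 − 86.13 + 59.2 + 48.792 = 32.662.
∂Q_d/∂I = +0.01, so E_I = 0.01·(5920/32.662) ≈ 1.813.
E_I > 1: normal good (luxury).

1.813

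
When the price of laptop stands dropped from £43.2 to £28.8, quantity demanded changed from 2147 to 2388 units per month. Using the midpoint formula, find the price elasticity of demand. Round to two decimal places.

-0.27

%Δq = (2388 − 2147)/[(2147 + 2388)/2] = 241/2267.5 ≈ 0.1063.
%Δp = (28.8 − 43.2)/[(43.2 + 28.8)/2] = -14.4/36 ≈ -0.4000.
Arc elasticity E = %Δq/%Δp ≈ 0.1063/-0.4000 ≈ -0.27.
|E| < 1: demand is inelastic over this range.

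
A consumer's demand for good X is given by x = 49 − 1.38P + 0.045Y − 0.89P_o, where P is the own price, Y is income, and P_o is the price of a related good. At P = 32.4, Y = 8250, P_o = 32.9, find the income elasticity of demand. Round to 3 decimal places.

First evaluate x: 49 − 1.38(32.4) + 0.045(8250) − 0.89(32.9) = 49 − 44.712 + 371.25 − 29.281 = 346.257.
∂x/∂Y = +0.045, so E_I = 0.045·(8250/346.257) ≈ 1.072.
E_I > 1: normal good (luxury).

1.072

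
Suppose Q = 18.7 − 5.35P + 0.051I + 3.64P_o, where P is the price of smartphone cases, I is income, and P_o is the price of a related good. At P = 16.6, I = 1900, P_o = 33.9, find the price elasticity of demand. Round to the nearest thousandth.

-0.591

First evaluate Q: 18.7 − 5.35(16.6) + 0.051(1900) + 3.64(33.9) = 18.7 − 88.81 + 96.9 + 123.396 = 150.186.
∂Q/∂P = −5.35, so E_p = (−5.35)·(16.6/150.186) ≈ -0.591.
|E_p| < 1: demand is inelastic.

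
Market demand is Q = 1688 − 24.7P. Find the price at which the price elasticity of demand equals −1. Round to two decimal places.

34.17

For linear demand Q = a − bP, E = −bP/(a − bP). |E| = 1 ⇒ bP = a − bP ⇒ P = a/(2b).
P = 1688/(2·24.7) ≈ 34.17.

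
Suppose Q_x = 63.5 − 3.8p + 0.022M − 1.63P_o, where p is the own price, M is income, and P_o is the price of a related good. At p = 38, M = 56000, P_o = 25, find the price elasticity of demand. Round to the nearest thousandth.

-0.130

Q_x = 63.5 − 3.8(38) + 0.022(56000) − 1.63(25) = 63.5 − 144.4 + 1232 − 40.75 = 1110.35.
∂Q_x/∂p = −3.8, so E_p = (−3.8)·(38/1110.35) ≈ -0.130.
|E_p| < 1: demand is inelastic.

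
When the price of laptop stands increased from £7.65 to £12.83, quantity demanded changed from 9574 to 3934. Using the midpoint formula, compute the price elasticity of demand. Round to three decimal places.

-1.651

%Δq = (3934 − 9574)/[(9574 + 3934)/2] = -5640/6754 ≈ -0.8351.
%Δp = (12.83 − 7.65)/[(7.65 + 12.83)/2] = 5.18/10.24 ≈ 0.5059.
Arc elasticity E = %Δq/%Δp ≈ -0.8351/0.5059 ≈ -1.651.
|E| > 1: demand is elastic over this range.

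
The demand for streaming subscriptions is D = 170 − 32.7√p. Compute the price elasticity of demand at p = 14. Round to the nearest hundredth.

-1.28

At p = 14, D = 47.6478.
dD/dp = −32.7/(2√p) = −32.7/(2·3.7417).
Point elasticity E = (dD/dp)·(p/D) = -4.3697 × 14/47.6478 ≈ -1.28.
|E| > 1, so demand is elastic at this price.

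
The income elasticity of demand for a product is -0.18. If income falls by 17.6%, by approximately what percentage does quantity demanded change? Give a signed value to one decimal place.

%ΔQ ≈ E × %ΔI = (-0.18) × (-17.6%) ≈ 3.2%.

3.2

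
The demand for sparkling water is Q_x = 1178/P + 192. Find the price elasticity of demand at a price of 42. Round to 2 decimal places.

-0.13

At P = 42, Q_x = 220.0476.
dQ_x/dP = −1178/P² = −0.6678.
Point elasticity E = (dQ_x/dP)·(P/Q_x) = -0.6678 × 42/220.0476 ≈ -0.13.
|E| < 1, so demand is inelastic at this price.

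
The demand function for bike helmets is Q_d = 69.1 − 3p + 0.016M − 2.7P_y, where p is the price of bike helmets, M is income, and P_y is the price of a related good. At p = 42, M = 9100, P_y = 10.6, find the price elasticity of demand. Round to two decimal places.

Evaluating quantity at (p, M, P_y) gives Q_d = 69.1 − 3(42) + 0.016(9100) − 2.7(10.6) = 69.1 − 126 + 145.6 − 28.62 = 60.08.
∂Q_d/∂p = −3, so E_p = (−3)·(42/60.08) ≈ -2.10.
|E_p| > 1: demand is elastic.

-2.10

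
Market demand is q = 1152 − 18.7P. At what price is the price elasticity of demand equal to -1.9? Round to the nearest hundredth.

Set −bP/(a − bP) = −1.9 ⇒ bP = 1.9(a − bP) ⇒ bP(1+1.9) = 1.9·a.
P = 1.9·1152/(18.7·2.9) ≈ 40.36.

40.36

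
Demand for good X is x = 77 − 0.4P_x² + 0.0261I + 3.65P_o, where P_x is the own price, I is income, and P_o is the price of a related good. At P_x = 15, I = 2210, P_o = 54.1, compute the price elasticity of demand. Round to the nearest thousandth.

-0.743

At the given point, x = 77 − 0.4(15)² + 0.0261(2210) + 3.65(54.1) = 77 − 90 + 57.681 + 197.465 = 242.146.
∂x/∂P_x = −2·0.4·P_x = -12, so E_p = -12·(15/242.146) ≈ -0.743.
|E_p| < 1: demand is inelastic.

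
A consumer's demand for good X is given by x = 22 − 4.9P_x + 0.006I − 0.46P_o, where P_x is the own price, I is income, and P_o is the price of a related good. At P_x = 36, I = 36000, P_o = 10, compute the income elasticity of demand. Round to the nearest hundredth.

3.79

x = 22 − 4.9(36) + 0.006(36000) − 0.46(10) = 22 − 176.4 + 216 − 4.6 = 57.
∂x/∂I = +0.006, so E_I = 0.006·(36000/57) ≈ 3.79.
E_I > 1: normal good (luxury).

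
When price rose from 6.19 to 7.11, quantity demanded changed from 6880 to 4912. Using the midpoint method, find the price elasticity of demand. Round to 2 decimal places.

%Δq = (4912 − 6880)/[(6880 + 4912)/2] = -1968/5896 ≈ -0.3338.
%ΔP = (7.11 − 6.19)/[(6.19 + 7.11)/2] = 0.92/6.65 ≈ 0.1383.
Arc elasticity E = %Δq/%ΔP ≈ -0.3338/0.1383 ≈ -2.41.
|E| > 1: demand is elastic over this range.

-2.41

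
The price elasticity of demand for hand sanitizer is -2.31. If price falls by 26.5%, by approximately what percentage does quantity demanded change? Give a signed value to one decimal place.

%ΔQ ≈ E × %ΔP = (-2.31) × (-26.5%) ≈ 61.2%.

61.2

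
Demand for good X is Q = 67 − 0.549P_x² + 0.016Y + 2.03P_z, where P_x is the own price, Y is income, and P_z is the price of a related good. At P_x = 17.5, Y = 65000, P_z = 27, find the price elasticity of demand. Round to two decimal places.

Substituting, Q = 67 − 0.549(17.5)² + 0.016(65000) + 2.03(27) = 67 − 168.1313 + 1040 + 54.81 = 993.6788.
∂Q/∂P_x = −2·0.549·P_x = -19.215, so E_p = -19.215·(17.5/993.6788) ≈ -0.34.
|E_p| < 1: demand is inelastic.

-0.34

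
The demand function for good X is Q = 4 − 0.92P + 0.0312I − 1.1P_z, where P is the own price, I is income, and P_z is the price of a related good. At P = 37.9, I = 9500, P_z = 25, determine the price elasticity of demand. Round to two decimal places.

-0.15

First evaluate Q: 4 − 0.92(37.9) + 0.0312(9500) − 1.1(25) = 4 − 34.868 + 296.4 − 27.5 = 238.032.
∂Q/∂P = −0.92, so E_p = (−0.92)·(37.9/238.032) ≈ -0.15.
|E_p| < 1: demand is inelastic.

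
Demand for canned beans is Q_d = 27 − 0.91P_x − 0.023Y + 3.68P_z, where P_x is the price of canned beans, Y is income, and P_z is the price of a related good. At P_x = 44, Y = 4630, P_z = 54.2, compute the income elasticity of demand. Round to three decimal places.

-1.332

Evaluating quantity at (P_x, Y, P_z) gives Q_d = 27 − 0.91(44) − 0.023(4630) + 3.68(54.2) = 27 − 40.04 − 106.49 + 199.456 = 79.926.
∂Q_d/∂Y = −0.023, so E_I = -0.023·(4630/79.926) ≈ -1.332.
E_I < 0: inferior good.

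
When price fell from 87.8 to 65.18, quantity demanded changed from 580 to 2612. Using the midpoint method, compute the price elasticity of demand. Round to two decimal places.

%ΔQ = (2612 − 580)/[(580 + 2612)/2] = 2032/1596 ≈ 1.2732.
%ΔP = (65.18 − 87.8)/[(87.8 + 65.18)/2] = -22.62/76.49 ≈ -0.2957.
Arc elasticity E = %ΔQ/%ΔP ≈ 1.2732/-0.2957 ≈ -4.31.
|E| > 1: demand is elastic over this range.

-4.31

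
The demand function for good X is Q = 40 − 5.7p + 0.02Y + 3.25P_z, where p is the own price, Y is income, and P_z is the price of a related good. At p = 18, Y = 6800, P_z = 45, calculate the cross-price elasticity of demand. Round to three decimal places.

0.666

Substituting, Q = 40 − 5.7(18) + 0.02(6800) + 3.25(45) = 40 − 102.6 + 136 + 146.25 = 219.65.
∂Q/∂P_z = +3.25, so E_xy = 3.25·(45/219.65) ≈ 0.666.
E_xy > 0: the goods are substitutes.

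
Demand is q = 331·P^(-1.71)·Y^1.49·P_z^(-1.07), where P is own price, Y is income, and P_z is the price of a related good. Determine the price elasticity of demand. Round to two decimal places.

-1.71

For a Cobb–Douglas (constant-elasticity) form q = A·P^α·…, the elasticity with respect to P equals the exponent α at every point.
Here the exponent on P is -1.71, so the price elasticity of demand is -1.71.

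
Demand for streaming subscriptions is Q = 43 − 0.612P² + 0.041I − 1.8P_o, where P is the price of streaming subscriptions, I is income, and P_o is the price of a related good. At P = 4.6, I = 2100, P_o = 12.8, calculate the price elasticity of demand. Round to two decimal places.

First evaluate Q: 43 − 0.612(4.6)² + 0.041(2100) − 1.8(12.8) = 43 − 12.9499 + 86.1 − 23.04 = 93.1101.
∂Q/∂P = −2·0.612·P = -5.6304, so E_p = -5.6304·(4.6/93.1101) ≈ -0.28.
|E_p| < 1: demand is inelastic.

-0.28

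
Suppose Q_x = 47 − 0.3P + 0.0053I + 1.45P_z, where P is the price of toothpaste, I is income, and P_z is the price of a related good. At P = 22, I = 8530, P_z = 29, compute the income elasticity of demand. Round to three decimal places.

0.354

Substituting, Q_x = 47 − 0.3(22) + 0.0053(8530) + 1.45(29) = 47 − 6.6 + 45.209 + 42.05 = 127.659.
∂Q_x/∂I = +0.0053, so E_I = 0.0053·(8530/127.659) ≈ 0.354.
E_I ∈ (0,1): normal good (necessity).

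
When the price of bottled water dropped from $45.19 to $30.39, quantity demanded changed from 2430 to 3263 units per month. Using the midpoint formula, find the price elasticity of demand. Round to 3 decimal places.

-0.747

%ΔQ = (3263 − 2430)/[(2430 + 3263)/2] = 833/2846.5 ≈ 0.2926.
%ΔP = (30.39 − 45.19)/[(45.19 + 30.39)/2] = -14.8/37.79 ≈ -0.3916.
Arc elasticity E = %ΔQ/%ΔP ≈ 0.2926/-0.3916 ≈ -0.747.
|E| < 1: demand is inelastic over this range.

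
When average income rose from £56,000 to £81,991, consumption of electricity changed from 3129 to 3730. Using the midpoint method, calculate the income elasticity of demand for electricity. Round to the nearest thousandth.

0.465

%ΔQ = (3730 − 3129)/[(3129+3730)/2] = 601/3429.5 ≈ 0.1752.
%ΔI = (81,991 − 56,000)/[(56,000+81,991)/2] = 25991/68995.5 ≈ 0.3767.
E_I = %ΔQ/%ΔI ≈ 0.465.
E_I ∈ (0,1): normal good (necessity).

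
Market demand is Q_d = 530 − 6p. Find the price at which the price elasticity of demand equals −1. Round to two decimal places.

44.17

For linear demand Q_d = a − bp, E = −bp/(a − bp). |E| = 1 ⇒ bp = a − bp ⇒ p = a/(2b).
p = 530/(2·6) ≈ 44.17.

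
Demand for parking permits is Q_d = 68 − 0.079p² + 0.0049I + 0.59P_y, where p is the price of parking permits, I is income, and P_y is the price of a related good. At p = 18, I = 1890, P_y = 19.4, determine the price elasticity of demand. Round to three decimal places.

At the given point, Q_d = 68 − 0.079(18)² + 0.0049(1890) + 0.59(19.4) = 68 − 25.596 + 9.261 + 11.446 = 63.111.
∂Q_d/∂p = −2·0.079·p = -2.844, so E_p = -2.844·(18/63.111) ≈ -0.811.
|E_p| < 1: demand is inelastic.

-0.811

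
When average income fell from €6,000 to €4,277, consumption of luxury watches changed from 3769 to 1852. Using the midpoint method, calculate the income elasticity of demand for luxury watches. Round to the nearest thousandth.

2.034

%ΔQ = (1852 − 3769)/[(3769+1852)/2] = -1917/2810.5 ≈ -0.6821.
%ΔM = (4,277 − 6,000)/[(6,000+4,277)/2] = -1723/5138.5 ≈ -0.3353.
E_I = %ΔQ/%ΔM ≈ 2.034.
E_I > 1: normal good (luxury).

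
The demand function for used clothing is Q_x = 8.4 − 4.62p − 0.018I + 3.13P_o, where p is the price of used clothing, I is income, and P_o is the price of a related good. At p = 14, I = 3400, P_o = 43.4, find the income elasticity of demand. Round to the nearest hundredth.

At the given point, Q_x = 8.4 − 4.62(14) − 0.018(3400) + 3.13(43.4) = 8.4 − 64.68 − 61.2 + 135.842 = 18.362.
∂Q_x/∂I = −0.018, so E_I = -0.018·(3400/18.362) ≈ -3.33.
E_I < 0: inferior good.

-3.33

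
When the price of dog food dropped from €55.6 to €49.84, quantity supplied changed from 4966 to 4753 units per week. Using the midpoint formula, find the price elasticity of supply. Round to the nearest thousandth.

%ΔQ = (4753 − 4966)/[(4966 + 4753)/2] = -213/4859.5 ≈ -0.0438.
%Δp = (49.84 − 55.6)/[(55.6 + 49.84)/2] = -5.76/52.72 ≈ -0.1093.
Arc elasticity E = %ΔQ/%Δp ≈ -0.0438/-0.1093 ≈ 0.401.
|E| < 1: supply is inelastic over this range.

0.401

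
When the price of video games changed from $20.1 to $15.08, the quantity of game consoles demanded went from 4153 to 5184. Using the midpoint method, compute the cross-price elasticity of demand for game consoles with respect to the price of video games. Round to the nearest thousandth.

-0.774

%ΔQ_x = (5184 − 4153)/[(4153+5184)/2] = 1031/4668.5 ≈ 0.2208.
%ΔP_y = (15.08 − 20.1)/[(20.1+15.08)/2] ≈ -0.2854.
E_xy = 0.2208/-0.2854 ≈ -0.774.
E_xy < 0, so game consoles and video games are complements.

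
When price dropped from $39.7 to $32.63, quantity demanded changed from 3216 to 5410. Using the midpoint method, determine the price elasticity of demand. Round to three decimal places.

%Δq = (5410 − 3216)/[(3216 + 5410)/2] = 2194/4313 ≈ 0.5087.
%ΔP = (32.63 − 39.7)/[(39.7 + 32.63)/2] = -7.07/36.165 ≈ -0.1955.
Arc elasticity E = %Δq/%ΔP ≈ 0.5087/-0.1955 ≈ -2.602.
|E| > 1: demand is elastic over this range.

-2.602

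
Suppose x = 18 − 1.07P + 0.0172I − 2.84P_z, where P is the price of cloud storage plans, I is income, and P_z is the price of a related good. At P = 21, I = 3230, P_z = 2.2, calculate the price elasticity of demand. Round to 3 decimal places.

At the given point, x = 18 − 1.07(21) + 0.0172(3230) − 2.84(2.2) = 18 − 22.47 + 55.556 − 6.248 = 44.838.
∂x/∂P = −1.07, so E_p = (−1.07)·(21/44.838) ≈ -0.501.
|E_p| < 1: demand is inelastic.

-0.501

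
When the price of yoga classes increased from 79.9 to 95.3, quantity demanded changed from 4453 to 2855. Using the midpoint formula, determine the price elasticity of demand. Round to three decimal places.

-2.488

%Δq = (2855 − 4453)/[(4453 + 2855)/2] = -1598/3654 ≈ -0.4373.
%ΔP = (95.3 − 79.9)/[(79.9 + 95.3)/2] = 15.4/87.6 ≈ 0.1758.
Arc elasticity E = %Δq/%ΔP ≈ -0.4373/0.1758 ≈ -2.488.
|E| > 1: demand is elastic over this range.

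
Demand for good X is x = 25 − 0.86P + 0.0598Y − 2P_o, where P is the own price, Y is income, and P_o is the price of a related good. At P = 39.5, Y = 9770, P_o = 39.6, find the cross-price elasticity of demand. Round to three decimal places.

First evaluate x: 25 − 0.86(39.5) + 0.0598(9770) − 2(39.6) = 25 − 33.97 + 584.246 − 79.2 = 496.076.
∂x/∂P_o = −2, so E_xy = -2·(39.6/496.076) ≈ -0.160.
E_xy < 0: the goods are complements.

-0.160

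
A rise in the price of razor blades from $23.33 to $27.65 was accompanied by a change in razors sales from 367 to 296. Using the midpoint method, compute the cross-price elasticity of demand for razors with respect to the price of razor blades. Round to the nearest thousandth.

%ΔQ_x = (296 − 367)/[(367+296)/2] = -71/331.5 ≈ -0.2142.
%ΔP_y = (27.65 − 23.33)/[(23.33+27.65)/2] ≈ 0.1695.
E_xy = -0.2142/0.1695 ≈ -1.264.
E_xy < 0, so razors and razor blades are complements.

-1.264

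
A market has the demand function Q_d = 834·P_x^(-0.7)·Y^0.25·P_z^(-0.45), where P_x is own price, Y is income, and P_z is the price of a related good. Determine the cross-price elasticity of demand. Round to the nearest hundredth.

-0.45

For a Cobb–Douglas (constant-elasticity) form Q_d = A·P_z^α·…, the elasticity with respect to P_z equals the exponent α at every point.
Here the exponent on P_z is -0.45, so the cross-price elasticity of demand is -0.45.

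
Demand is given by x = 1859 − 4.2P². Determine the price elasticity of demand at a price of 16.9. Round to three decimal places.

At P = 16.9, x = 659.438.
dx/dP = −2·4.2·P = −141.96.
Point elasticity E = (dx/dP)·(P/x) = -141.96 × 16.9/659.438 ≈ -3.638.
|E| > 1, so demand is elastic at this price.

-3.638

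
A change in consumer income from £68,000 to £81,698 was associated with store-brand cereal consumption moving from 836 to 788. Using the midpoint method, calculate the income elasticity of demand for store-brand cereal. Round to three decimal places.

-0.323

%ΔQ = (788 − 836)/[(836+788)/2] = -48/812 ≈ -0.0591.
%ΔI = (81,698 − 68,000)/[(68,000+81,698)/2] = 13698/74849 ≈ 0.1830.
E_I = %ΔQ/%ΔI ≈ -0.323.
E_I < 0: inferior good.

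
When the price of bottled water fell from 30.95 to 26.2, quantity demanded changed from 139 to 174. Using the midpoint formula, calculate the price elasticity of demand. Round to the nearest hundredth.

-1.35

%Δq = (174 − 139)/[(139 + 174)/2] = 35/156.5 ≈ 0.2236.
%ΔP = (26.2 − 30.95)/[(30.95 + 26.2)/2] = -4.75/28.575 ≈ -0.1662.
Arc elasticity E = %Δq/%ΔP ≈ 0.2236/-0.1662 ≈ -1.35.
|E| > 1: demand is elastic over this range.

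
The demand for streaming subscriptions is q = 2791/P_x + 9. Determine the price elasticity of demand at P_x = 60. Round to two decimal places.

-0.84

At P_x = 60, q = 55.5167.
dq/dP_x = −2791/P_x² = −0.7753.
Point elasticity E = (dq/dP_x)·(P_x/q) = -0.7753 × 60/55.5167 ≈ -0.84.
|E| < 1, so demand is inelastic at this price.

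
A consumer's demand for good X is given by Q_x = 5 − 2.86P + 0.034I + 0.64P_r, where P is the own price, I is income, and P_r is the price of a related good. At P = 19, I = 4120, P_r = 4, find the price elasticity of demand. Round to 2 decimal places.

-0.58

Q_x = 5 − 2.86(19) + 0.034(4120) + 0.64(4) = 5 − 54.34 + 140.08 + 2.56 = 93.3.
∂Q_x/∂P = −2.86, so E_p = (−2.86)·(19/93.3) ≈ -0.58.
|E_p| < 1: demand is inelastic.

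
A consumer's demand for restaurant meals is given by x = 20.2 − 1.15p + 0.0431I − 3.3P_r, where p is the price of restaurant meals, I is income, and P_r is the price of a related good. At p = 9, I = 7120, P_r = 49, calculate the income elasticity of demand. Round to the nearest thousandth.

1.980

Evaluating quantity at (p, I, P_r) gives x = 20.2 − 1.15(9) + 0.0431(7120) − 3.3(49) = 20.2 − 10.35 + 306.872 − 161.7 = 155.022.
∂x/∂I = +0.0431, so E_I = 0.0431·(7120/155.022) ≈ 1.980.
E_I > 1: normal good (luxury).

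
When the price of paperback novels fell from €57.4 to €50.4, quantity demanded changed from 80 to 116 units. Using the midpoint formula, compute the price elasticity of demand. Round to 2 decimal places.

-2.83

%Δq = (116 − 80)/[(80 + 116)/2] = 36/98 ≈ 0.3673.
%Δp = (50.4 − 57.4)/[(57.4 + 50.4)/2] = -7/53.9 ≈ -0.1299.
Arc elasticity E = %Δq/%Δp ≈ 0.3673/-0.1299 ≈ -2.83.
|E| > 1: demand is elastic over this range.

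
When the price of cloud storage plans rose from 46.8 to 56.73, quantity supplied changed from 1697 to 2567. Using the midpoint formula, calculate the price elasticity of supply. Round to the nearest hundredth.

2.13

%Δq = (2567 − 1697)/[(1697 + 2567)/2] = 870/2132 ≈ 0.4081.
%Δp = (56.73 − 46.8)/[(46.8 + 56.73)/2] = 9.93/51.765 ≈ 0.1918.
Arc elasticity E = %Δq/%Δp ≈ 0.4081/0.1918 ≈ 2.13.
|E| > 1: supply is elastic over this range.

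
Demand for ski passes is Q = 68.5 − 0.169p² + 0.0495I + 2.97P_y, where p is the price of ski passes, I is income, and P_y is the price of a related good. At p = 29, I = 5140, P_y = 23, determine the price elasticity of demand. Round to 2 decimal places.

Q = 68.5 − 0.169(29)² + 0.0495(5140) + 2.97(23) = 68.5 − 142.129 + 254.43 + 68.31 = 249.111.
∂Q/∂p = −2·0.169·p = -9.802, so E_p = -9.802·(29/249.111) ≈ -1.14.
|E_p| > 1: demand is elastic.

-1.14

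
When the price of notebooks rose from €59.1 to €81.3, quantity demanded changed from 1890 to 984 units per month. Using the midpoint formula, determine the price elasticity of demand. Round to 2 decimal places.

-1.99

%Δq = (984 − 1890)/[(1890 + 984)/2] = -906/1437 ≈ -0.6305.
%Δp = (81.3 − 59.1)/[(59.1 + 81.3)/2] = 22.2/70.2 ≈ 0.3162.
Arc elasticity E = %Δq/%Δp ≈ -0.6305/0.3162 ≈ -1.99.
|E| > 1: demand is elastic over this range.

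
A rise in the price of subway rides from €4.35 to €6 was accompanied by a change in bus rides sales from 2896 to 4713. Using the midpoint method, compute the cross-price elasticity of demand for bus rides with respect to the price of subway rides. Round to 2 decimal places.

1.50

%ΔQ_x = (4713 − 2896)/[(2896+4713)/2] = 1817/3804.5 ≈ 0.4776.
%ΔP_y = (6 − 4.35)/[(4.35+6)/2] ≈ 0.3188.
E_xy = 0.4776/0.3188 ≈ 1.50.
E_xy > 0, so bus rides and subway rides are substitutes.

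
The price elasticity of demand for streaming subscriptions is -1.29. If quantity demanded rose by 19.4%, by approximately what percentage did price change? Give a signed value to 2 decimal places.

-15.04

%ΔQ ≈ E × %ΔP ⇒ %ΔP = %ΔQ / E = (19.4%)/(-1.29) ≈ -15.04%.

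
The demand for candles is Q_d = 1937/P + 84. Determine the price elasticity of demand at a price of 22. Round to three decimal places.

-0.512

At P = 22, Q_d = 172.0455.
dQ_d/dP = −1937/P² = −4.0021.
Point elasticity E = (dQ_d/dP)·(P/Q_d) = -4.0021 × 22/172.0455 ≈ -0.512.
|E| < 1, so demand is inelastic at this price.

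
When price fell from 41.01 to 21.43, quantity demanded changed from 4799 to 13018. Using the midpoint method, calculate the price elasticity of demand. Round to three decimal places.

%ΔQ = (13018 − 4799)/[(4799 + 13018)/2] = 8219/8908.5 ≈ 0.9226.
%Δp = (21.43 − 41.01)/[(41.01 + 21.43)/2] = -19.58/31.22 ≈ -0.6272.
Arc elasticity E = %ΔQ/%Δp ≈ 0.9226/-0.6272 ≈ -1.471.
|E| > 1: demand is elastic over this range.

-1.471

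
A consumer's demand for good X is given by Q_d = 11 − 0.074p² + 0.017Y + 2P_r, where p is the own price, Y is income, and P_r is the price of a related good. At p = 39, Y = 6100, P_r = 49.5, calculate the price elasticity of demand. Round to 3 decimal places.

Substituting, Q_d = 11 − 0.074(39)² + 0.017(6100) + 2(49.5) = 11 − 112.554 + 103.7 + 99 = 101.146.
∂Q_d/∂p = −2·0.074·p = -5.772, so E_p = -5.772·(39/101.146) ≈ -2.226.
|E_p| > 1: demand is elastic.

-2.226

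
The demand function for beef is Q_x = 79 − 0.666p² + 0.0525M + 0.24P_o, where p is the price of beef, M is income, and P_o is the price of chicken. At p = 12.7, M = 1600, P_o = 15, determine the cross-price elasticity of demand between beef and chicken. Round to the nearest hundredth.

At the given point, Q_x = 79 − 0.666(12.7)² + 0.0525(1600) + 0.24(15) = 79 − 107.4191 + 84 + 3.6 = 59.1809.
∂Q_x/∂P_o = +0.24, so E_xy = 0.24·(15/59.1809) ≈ 0.06.
E_xy > 0: the goods are substitutes.

0.06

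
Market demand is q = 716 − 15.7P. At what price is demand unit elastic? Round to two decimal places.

For linear demand q = a − bP, E = −bP/(a − bP). |E| = 1 ⇒ bP = a − bP ⇒ P = a/(2b).
P = 716/(2·15.7) ≈ 22.80.

22.80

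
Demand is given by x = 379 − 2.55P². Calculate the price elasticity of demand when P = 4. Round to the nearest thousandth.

At P = 4, x = 338.2.
dx/dP = −2·2.55·P = −20.4.
Point elasticity E = (dx/dP)·(P/x) = -20.4 × 4/338.2 ≈ -0.241.
|E| < 1, so demand is inelastic at this price.

-0.241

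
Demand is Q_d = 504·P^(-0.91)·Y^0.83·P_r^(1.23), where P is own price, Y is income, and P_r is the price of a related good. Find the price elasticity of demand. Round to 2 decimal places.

For a Cobb–Douglas (constant-elasticity) form Q_d = A·P^α·…, the elasticity with respect to P equals the exponent α at every point.
Here the exponent on P is -0.91, so the price elasticity of demand is -0.91.

-0.91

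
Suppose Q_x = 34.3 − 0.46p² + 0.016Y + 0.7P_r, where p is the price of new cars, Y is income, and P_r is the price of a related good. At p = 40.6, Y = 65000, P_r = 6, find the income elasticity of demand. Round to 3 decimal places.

First evaluate Q_x: 34.3 − 0.46(40.6)² + 0.016(65000) + 0.7(6) = 34.3 − 758.2456 + 1040 + 4.2 = 320.2544.
∂Q_x/∂Y = +0.016, so E_I = 0.016·(65000/320.2544) ≈ 3.247.
E_I > 1: normal good (luxury).

3.247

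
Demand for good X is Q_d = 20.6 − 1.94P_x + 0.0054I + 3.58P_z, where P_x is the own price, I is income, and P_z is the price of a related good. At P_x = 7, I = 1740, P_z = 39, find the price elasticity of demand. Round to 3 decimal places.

-0.087

Substituting, Q_d = 20.6 − 1.94(7) + 0.0054(1740) + 3.58(39) = 20.6 − 13.58 + 9.396 + 139.62 = 156.036.
∂Q_d/∂P_x = −1.94, so E_p = (−1.94)·(7/156.036) ≈ -0.087.
|E_p| < 1: demand is inelastic.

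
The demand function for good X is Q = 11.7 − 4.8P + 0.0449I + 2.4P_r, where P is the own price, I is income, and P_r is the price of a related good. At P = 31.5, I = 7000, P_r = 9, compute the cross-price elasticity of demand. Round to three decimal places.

0.110

Q = 11.7 − 4.8(31.5) + 0.0449(7000) + 2.4(9) = 11.7 − 151.2 + 314.3 + 21.6 = 196.4.
∂Q/∂P_r = +2.4, so E_xy = 2.4·(9/196.4) ≈ 0.110.
E_xy > 0: the goods are substitutes.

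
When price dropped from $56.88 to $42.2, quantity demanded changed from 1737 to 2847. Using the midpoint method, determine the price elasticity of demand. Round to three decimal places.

-1.634

%ΔQ = (2847 − 1737)/[(1737 + 2847)/2] = 1110/2292 ≈ 0.4843.
%ΔP = (42.2 − 56.88)/[(56.88 + 42.2)/2] = -14.68/49.54 ≈ -0.2963.
Arc elasticity E = %ΔQ/%ΔP ≈ 0.4843/-0.2963 ≈ -1.634.
|E| > 1: demand is elastic over this range.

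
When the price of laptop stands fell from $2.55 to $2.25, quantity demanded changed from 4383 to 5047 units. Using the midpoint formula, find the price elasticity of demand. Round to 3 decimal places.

%ΔQ = (5047 − 4383)/[(4383 + 5047)/2] = 664/4715 ≈ 0.1408.
%ΔP = (2.25 − 2.55)/[(2.55 + 2.25)/2] = -0.3/2.4 ≈ -0.1250.
Arc elasticity E = %ΔQ/%ΔP ≈ 0.1408/-0.1250 ≈ -1.127.
|E| > 1: demand is elastic over this range.

-1.127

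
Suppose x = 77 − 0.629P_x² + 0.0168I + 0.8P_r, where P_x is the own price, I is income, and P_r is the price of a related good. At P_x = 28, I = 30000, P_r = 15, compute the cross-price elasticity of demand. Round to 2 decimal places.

At the given point, x = 77 − 0.629(28)² + 0.0168(30000) + 0.8(15) = 77 − 493.136 + 504 + 12 = 99.864.
∂x/∂P_r = +0.8, so E_xy = 0.8·(15/99.864) ≈ 0.12.
E_xy > 0: the goods are substitutes.

0.12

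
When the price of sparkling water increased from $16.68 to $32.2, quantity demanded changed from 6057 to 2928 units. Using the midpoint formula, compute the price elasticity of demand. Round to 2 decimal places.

%ΔQ = (2928 − 6057)/[(6057 + 2928)/2] = -3129/4492.5 ≈ -0.6965.
%Δp = (32.2 − 16.68)/[(16.68 + 32.2)/2] = 15.52/24.44 ≈ 0.6350.
Arc elasticity E = %ΔQ/%Δp ≈ -0.6965/0.6350 ≈ -1.10.
|E| > 1: demand is elastic over this range.

-1.10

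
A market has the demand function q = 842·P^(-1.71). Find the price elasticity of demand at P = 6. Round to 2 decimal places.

For a Cobb–Douglas (constant-elasticity) form q = A·P^α·…, the elasticity with respect to P equals the exponent α at every point.
Here the exponent on P is -1.71, so the price elasticity of demand is -1.71.

-1.71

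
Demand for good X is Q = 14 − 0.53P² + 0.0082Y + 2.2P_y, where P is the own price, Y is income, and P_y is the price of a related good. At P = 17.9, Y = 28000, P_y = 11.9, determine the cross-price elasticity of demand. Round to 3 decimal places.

Substituting, Q = 14 − 0.53(17.9)² + 0.0082(28000) + 2.2(11.9) = 14 − 169.8173 + 229.6 + 26.18 = 99.9627.
∂Q/∂P_y = +2.2, so E_xy = 2.2·(11.9/99.9627) ≈ 0.262.
E_xy > 0: the goods are substitutes.

0.262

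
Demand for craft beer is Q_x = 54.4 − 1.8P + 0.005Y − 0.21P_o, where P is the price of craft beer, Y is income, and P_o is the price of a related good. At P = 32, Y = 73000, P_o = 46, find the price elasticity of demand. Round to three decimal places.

-0.164

Substituting, Q_x = 54.4 − 1.8(32) + 0.005(73000) − 0.21(46) = 54.4 − 57.6 + 365 − 9.66 = 352.14.
∂Q_x/∂P = −1.8, so E_p = (−1.8)·(32/352.14) ≈ -0.164.
|E_p| < 1: demand is inelastic.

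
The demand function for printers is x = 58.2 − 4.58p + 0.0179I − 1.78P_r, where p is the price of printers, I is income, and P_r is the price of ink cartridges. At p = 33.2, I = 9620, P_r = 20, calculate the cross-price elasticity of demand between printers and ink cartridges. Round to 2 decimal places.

First evaluate x: 58.2 − 4.58(33.2) + 0.0179(9620) − 1.78(20) = 58.2 − 152.056 + 172.198 − 35.6 = 42.742.
∂x/∂P_r = −1.78, so E_xy = -1.78·(20/42.742) ≈ -0.83.
E_xy < 0: the goods are complements.

-0.83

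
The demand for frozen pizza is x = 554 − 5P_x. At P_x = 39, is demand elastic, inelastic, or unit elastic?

At P_x = 39, x = 359.
dx/dP_x = −5.
Point elasticity E = (dx/dP_x)·(P_x/x) = -5 × 39/359 ≈ -0.543.
|E| ≈ 0.543 < 1, so demand is inelastic.

inelastic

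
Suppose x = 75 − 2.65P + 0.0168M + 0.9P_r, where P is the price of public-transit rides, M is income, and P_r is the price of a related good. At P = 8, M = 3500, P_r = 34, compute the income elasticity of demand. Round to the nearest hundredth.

0.41

x = 75 − 2.65(8) + 0.0168(3500) + 0.9(34) = 75 − 21.2 + 58.8 + 30.6 = 143.2.
∂x/∂M = +0.0168, so E_I = 0.0168·(3500/143.2) ≈ 0.41.
E_I ∈ (0,1): normal good (necessity).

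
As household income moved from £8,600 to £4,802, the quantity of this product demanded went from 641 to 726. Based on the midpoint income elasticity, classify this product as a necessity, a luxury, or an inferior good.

%ΔQ = (726 − 641)/[(641+726)/2] = 85/683.5 ≈ 0.1244.
%ΔY = (4,802 − 8,600)/[(8,600+4,802)/2] = -3798/6701 ≈ -0.5668.
E_I = %ΔQ/%ΔY ≈ -0.219.
E_I < 0: inferior good.

inferior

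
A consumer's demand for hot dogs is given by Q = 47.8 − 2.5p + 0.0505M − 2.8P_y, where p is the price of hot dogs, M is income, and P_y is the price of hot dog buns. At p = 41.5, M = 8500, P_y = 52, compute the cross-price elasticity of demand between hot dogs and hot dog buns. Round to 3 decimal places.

Substituting, Q = 47.8 − 2.5(41.5) + 0.0505(8500) − 2.8(52) = 47.8 − 103.75 + 429.25 − 145.6 = 227.7.
∂Q/∂P_y = −2.8, so E_xy = -2.8·(52/227.7) ≈ -0.639.
E_xy < 0: the goods are complements.

-0.639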